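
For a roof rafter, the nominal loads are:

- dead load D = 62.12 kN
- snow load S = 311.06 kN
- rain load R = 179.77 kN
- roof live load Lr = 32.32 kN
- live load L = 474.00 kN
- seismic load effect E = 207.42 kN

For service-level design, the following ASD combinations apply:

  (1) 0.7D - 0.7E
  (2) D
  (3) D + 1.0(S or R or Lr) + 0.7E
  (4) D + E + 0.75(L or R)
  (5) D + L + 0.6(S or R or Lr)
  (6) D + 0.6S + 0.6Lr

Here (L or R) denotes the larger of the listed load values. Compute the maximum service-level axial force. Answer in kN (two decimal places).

(S or R or Lr) → S = 311.06 kN; (L or R) → L = 474.00 kN.
(1) 0.7(62.12) - 0.7(207.42) = 43.48 - 145.19 = -101.71
(2) 1.0(62.12) = 62.12
(3) 1.0(62.12) + 1.0(311.06) + 0.7(207.42) = 62.12 + 311.06 + 145.19 = 518.37
(4) 1.0(62.12) + 1.0(207.42) + 0.75(474.00) = 62.12 + 207.42 + 355.50 = 625.04
(5) 1.0(62.12) + 1.0(474.00) + 0.6(311.06) = 62.12 + 474.00 + 186.64 = 722.76
(6) 1.0(62.12) + 0.6(311.06) + 0.6(32.32) = 62.12 + 186.64 + 19.39 = 268.15
The controlling combination is 5, giving 722.76 kN.

722.76 kN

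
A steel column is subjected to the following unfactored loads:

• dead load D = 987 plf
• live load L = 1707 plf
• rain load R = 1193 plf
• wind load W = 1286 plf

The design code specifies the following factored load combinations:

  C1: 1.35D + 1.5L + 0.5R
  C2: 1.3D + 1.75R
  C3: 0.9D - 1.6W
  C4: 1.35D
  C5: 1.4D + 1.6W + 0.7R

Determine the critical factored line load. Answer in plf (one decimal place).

C1: 1.35(987) + 1.5(1707) + 0.5(1193) = 1332.5 + 2560.5 + 596.5 = 4489.5
C2: 1.3(987) + 1.75(1193) = 1283.1 + 2087.8 = 3370.9
C3: 0.9(987) - 1.6(1286) = 888.3 - 2057.6 = -1169.3
C4: 1.35(987) = 1332.5
C5: 1.4(987) + 1.6(1286) + 0.7(1193) = 1381.8 + 2057.6 + 835.1 = 4274.5
Maximum is from combination 1.

4489.5 plf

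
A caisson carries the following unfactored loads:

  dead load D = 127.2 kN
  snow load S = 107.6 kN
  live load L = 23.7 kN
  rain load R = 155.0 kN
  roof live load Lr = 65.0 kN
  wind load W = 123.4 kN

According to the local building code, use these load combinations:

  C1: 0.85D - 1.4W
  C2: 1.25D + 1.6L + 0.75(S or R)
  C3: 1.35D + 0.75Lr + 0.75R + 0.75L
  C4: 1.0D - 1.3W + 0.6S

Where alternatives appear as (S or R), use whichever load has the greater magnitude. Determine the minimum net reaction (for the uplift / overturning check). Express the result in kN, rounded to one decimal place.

-64.6 kN

(S or R) → R = 155.0 kN.
C1: 0.85(127.2) - 1.4(123.4) = -64.6
C2: 1.25(127.2) + 1.6(23.7) + 0.75(155.0) = 159.0 + 37.9 + 116.3 = 313.2
C3: 1.35(127.2) + 0.75(65.0) + 0.75(155.0) + 0.75(23.7) = 354.5
C4: 1.0(127.2) - 1.3(123.4) + 0.6(107.6) = 31.3
Combination 1 gives the minimum: -64.6 kN.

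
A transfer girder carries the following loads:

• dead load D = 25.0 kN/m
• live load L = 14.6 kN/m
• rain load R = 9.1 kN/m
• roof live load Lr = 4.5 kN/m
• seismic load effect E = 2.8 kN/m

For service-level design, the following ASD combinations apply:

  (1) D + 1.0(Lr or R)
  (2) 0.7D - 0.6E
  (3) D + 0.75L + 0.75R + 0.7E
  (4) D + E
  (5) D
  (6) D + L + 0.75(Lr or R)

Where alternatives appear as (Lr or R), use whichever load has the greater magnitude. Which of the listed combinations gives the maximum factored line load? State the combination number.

(Lr or R) → R = 9.1 kN/m.
(1) 1.0(25.0) + 1.0(9.1) = 25.00 + 9.10 = 34.10
(2) 0.7(25.0) - 0.6(2.8) = 17.50 - 1.68 = 15.82
(3) 1.0(25.0) + 0.75(14.6) + 0.75(9.1) + 0.7(2.8) = 25.00 + 10.95 + 6.83 + 1.96 = 44.74
(4) 1.0(25.0) + 1.0(2.8) = 25.00 + 2.80 = 27.80
(5) 1.0(25.0) = 25.00
(6) 1.0(25.0) + 1.0(14.6) + 0.75(9.1) = 25.00 + 14.60 + 6.83 = 46.43
The largest value is 46.43 kN/m from combination 6.

Combination 6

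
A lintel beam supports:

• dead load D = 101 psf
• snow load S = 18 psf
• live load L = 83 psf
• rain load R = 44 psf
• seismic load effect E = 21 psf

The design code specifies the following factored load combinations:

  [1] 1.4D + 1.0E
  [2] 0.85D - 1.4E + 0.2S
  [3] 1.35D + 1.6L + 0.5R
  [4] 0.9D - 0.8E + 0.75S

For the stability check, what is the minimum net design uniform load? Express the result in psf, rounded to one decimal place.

[1] 1.4(101) + 1.0(21) = 162.4
[2] 0.85(101) - 1.4(21) + 0.2(18) = 60.1
[3] 1.35(101) + 1.6(83) + 0.5(44) = 291.2
[4] 0.9(101) - 0.8(21) + 0.75(18) = 87.6
Combination 2 gives the minimum: 60.1 psf.

60.1 psf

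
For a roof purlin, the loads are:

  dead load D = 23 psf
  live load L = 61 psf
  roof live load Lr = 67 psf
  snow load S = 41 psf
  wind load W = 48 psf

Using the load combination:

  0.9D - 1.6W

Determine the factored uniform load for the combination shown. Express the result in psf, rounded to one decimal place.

-56.1 psf

0.9(23) - 1.6(48) = 20.7 - 76.8 = -56.1
q_u = -56.1 psf.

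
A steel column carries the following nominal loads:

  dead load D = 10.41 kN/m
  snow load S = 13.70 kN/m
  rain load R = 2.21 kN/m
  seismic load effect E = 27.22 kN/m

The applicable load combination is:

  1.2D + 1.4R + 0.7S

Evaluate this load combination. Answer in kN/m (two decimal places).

1.2(10.41) + 1.4(2.21) + 0.7(13.70) = 25.18
w_u = 25.18 kN/m.

25.18 kN/m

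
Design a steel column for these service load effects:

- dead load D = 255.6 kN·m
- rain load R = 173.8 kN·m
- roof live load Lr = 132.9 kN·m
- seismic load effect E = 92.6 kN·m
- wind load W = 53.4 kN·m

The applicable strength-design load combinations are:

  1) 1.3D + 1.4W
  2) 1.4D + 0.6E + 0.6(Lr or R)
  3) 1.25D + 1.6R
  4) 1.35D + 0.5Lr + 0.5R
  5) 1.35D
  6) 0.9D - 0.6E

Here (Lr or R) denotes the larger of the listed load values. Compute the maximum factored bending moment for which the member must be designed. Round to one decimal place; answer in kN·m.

(Lr or R) → R = 173.8 kN·m.
1) 1.3(255.6) + 1.4(53.4) = 407.0
2) 1.4(255.6) + 0.6(92.6) + 0.6(173.8) = 357.8 + 55.6 + 104.3 = 517.7
3) 1.25(255.6) + 1.6(173.8) = 319.5 + 278.1 = 597.6
4) 1.35(255.6) + 0.5(132.9) + 0.5(173.8) = 498.4
5) 1.35(255.6) = 345.1
6) 0.9(255.6) - 0.6(92.6) = 174.5
Combination 3 governs: M_u = 597.6 kN·m.

597.6 kN·m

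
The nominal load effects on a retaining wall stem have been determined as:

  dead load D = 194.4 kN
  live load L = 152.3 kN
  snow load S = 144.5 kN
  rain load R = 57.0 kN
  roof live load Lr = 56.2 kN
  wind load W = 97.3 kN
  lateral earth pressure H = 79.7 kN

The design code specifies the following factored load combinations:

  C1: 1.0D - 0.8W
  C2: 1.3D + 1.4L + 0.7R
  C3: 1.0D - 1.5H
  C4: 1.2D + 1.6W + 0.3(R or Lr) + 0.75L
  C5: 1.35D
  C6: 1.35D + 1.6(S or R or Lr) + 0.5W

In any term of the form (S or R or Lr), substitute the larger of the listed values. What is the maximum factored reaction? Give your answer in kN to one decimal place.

542.3 kN

(R or Lr) → R = 57.0 kN; (S or R or Lr) → S = 144.5 kN.
C1: 1.0(194.4) - 0.8(97.3) = 116.6
C2: 1.3(194.4) + 1.4(152.3) + 0.7(57.0) = 505.8
C3: 1.0(194.4) - 1.5(79.7) = 74.9
C4: 1.2(194.4) + 1.6(97.3) + 0.3(57.0) + 0.75(152.3) = 520.3
C5: 1.35(194.4) = 262.4
C6: 1.35(194.4) + 1.6(144.5) + 0.5(97.3) = 542.3
Maximum is from combination 6.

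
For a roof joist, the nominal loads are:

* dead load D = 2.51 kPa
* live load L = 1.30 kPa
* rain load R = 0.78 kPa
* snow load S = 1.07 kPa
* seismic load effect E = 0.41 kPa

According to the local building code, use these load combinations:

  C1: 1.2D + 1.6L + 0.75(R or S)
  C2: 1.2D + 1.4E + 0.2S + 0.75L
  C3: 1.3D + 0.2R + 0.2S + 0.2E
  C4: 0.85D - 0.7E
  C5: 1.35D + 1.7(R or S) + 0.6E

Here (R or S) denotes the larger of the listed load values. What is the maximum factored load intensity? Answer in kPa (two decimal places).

(R or S) → S = 1.07 kPa.
C1: 1.2(2.51) + 1.6(1.30) + 0.75(1.07) = 5.89
C2: 1.2(2.51) + 1.4(0.41) + 0.2(1.07) + 0.75(1.30) = 4.78
C3: 1.3(2.51) + 0.2(0.78) + 0.2(1.07) + 0.2(0.41) = 3.72
C4: 0.85(2.51) - 0.7(0.41) = 1.85
C5: 1.35(2.51) + 1.7(1.07) + 0.6(0.41) = 5.45
Maximum is from combination 1.

5.89 kPa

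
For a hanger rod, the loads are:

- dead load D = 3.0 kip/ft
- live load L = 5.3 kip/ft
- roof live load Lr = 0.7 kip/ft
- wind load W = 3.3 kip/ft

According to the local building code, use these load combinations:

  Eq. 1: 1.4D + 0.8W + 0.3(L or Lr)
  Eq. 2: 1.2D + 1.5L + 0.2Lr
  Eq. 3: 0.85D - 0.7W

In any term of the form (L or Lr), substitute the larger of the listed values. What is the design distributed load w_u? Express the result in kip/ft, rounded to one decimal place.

11.7 kip/ft

(L or Lr) → L = 5.3 kip/ft.
Eq. 1: 1.4(3.0) + 0.8(3.3) + 0.3(5.3) = 8.4
Eq. 2: 1.2(3.0) + 1.5(5.3) + 0.2(0.7) = 11.7
Eq. 3: 0.85(3.0) - 0.7(3.3) = 0.2
Combination 2 governs: w_u = 11.7 kip/ft.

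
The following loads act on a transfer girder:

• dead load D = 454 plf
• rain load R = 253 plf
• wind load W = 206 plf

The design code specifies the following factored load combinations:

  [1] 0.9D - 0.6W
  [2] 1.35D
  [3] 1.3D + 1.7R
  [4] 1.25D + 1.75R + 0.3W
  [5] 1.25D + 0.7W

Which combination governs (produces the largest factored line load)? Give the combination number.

[1] 0.9(454) - 0.6(206) = 408.60 - 123.60 = 285.00
[2] 1.35(454) = 612.90
[3] 1.3(454) + 1.7(253) = 590.20 + 430.10 = 1020.30
[4] 1.25(454) + 1.75(253) + 0.3(206) = 567.50 + 442.75 + 61.80 = 1072.05
[5] 1.25(454) + 0.7(206) = 567.50 + 144.20 = 711.70
The largest value is 1072.05 plf from combination 4.

Combination 4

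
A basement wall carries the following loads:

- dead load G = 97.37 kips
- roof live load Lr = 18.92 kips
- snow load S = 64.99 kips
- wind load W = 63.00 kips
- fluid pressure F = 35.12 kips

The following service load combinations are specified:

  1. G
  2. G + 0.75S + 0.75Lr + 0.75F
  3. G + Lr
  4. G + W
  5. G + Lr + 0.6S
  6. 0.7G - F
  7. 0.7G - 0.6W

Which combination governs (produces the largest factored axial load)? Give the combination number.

1. 1.0(97.37) = 97.37
2. 1.0(97.37) + 0.75(64.99) + 0.75(18.92) + 0.75(35.12) = 97.37 + 48.74 + 14.19 + 26.34 = 186.64
3. 1.0(97.37) + 1.0(18.92) = 97.37 + 18.92 = 116.29
4. 1.0(97.37) + 1.0(63.00) = 97.37 + 63.00 = 160.37
5. 1.0(97.37) + 1.0(18.92) + 0.6(64.99) = 97.37 + 18.92 + 38.99 = 155.28
6. 0.7(97.37) - 1.0(35.12) = 68.16 - 35.12 = 33.04
7. 0.7(97.37) - 0.6(63.00) = 68.16 - 37.80 = 30.36
The largest value is 186.64 kips from combination 2.

Combination 2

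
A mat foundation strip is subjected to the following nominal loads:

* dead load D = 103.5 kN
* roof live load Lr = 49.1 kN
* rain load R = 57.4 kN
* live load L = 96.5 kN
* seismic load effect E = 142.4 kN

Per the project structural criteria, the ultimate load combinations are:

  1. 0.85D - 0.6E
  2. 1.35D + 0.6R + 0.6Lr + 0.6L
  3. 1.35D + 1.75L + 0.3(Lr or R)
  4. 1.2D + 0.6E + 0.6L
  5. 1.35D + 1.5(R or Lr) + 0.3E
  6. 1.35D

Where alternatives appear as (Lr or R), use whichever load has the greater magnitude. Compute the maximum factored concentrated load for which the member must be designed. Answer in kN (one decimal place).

325.8 kN

(Lr or R) → R = 57.4 kN; (R or Lr) → R = 57.4 kN.
1. 0.85(103.5) - 0.6(142.4) = 2.5
2. 1.35(103.5) + 0.6(57.4) + 0.6(49.1) + 0.6(96.5) = 139.7 + 34.4 + 29.5 + 57.9 = 261.5
3. 1.35(103.5) + 1.75(96.5) + 0.3(57.4) = 139.7 + 168.9 + 17.2 = 325.8
4. 1.2(103.5) + 0.6(142.4) + 0.6(96.5) = 124.2 + 85.4 + 57.9 = 267.5
5. 1.35(103.5) + 1.5(57.4) + 0.3(142.4) = 139.7 + 86.1 + 42.7 = 268.5
6. 1.35(103.5) = 139.7
The controlling combination is 3, giving 325.8 kN.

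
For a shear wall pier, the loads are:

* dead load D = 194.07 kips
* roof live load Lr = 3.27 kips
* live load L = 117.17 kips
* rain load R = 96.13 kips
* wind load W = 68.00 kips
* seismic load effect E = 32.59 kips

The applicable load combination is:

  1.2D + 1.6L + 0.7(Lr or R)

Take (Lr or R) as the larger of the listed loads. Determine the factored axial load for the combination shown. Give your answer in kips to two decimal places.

(Lr or R) → R = 96.13 kips.
1.2(194.07) + 1.6(117.17) + 0.7(96.13) = 487.65
P_u = 487.65 kips.

487.65 kips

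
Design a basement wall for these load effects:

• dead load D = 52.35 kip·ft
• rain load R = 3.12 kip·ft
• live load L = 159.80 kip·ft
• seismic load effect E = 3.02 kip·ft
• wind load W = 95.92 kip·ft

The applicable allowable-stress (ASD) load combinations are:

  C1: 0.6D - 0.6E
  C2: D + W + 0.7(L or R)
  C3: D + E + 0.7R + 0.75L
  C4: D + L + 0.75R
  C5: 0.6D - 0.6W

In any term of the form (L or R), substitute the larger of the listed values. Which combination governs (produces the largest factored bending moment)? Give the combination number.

(L or R) → L = 159.80 kip·ft.
C1: 0.6(52.35) - 0.6(3.02) = 31.41 - 1.81 = 29.60
C2: 1.0(52.35) + 1.0(95.92) + 0.7(159.80) = 52.35 + 95.92 + 111.86 = 260.13
C3: 1.0(52.35) + 1.0(3.02) + 0.7(3.12) + 0.75(159.80) = 52.35 + 3.02 + 2.18 + 119.85 = 177.40
C4: 1.0(52.35) + 1.0(159.80) + 0.75(3.12) = 52.35 + 159.80 + 2.34 = 214.49
C5: 0.6(52.35) - 0.6(95.92) = 31.41 - 57.55 = -26.14
The largest value is 260.13 kip·ft from combination 2.

Combination 2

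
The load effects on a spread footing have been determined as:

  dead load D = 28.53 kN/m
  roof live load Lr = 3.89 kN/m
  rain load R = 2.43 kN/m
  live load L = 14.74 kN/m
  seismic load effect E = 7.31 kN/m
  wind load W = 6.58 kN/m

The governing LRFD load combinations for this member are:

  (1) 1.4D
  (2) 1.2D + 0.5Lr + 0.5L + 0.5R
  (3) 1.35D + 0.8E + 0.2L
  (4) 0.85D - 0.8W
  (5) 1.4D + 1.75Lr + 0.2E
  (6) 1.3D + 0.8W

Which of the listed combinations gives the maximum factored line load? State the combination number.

(1) 1.4(28.53) = 39.94
(2) 1.2(28.53) + 0.5(3.89) + 0.5(14.74) + 0.5(2.43) = 44.77
(3) 1.35(28.53) + 0.8(7.31) + 0.2(14.74) = 47.31
(4) 0.85(28.53) - 0.8(6.58) = 24.25 - 5.26 = 18.99
(5) 1.4(28.53) + 1.75(3.89) + 0.2(7.31) = 39.94 + 6.81 + 1.46 = 48.21
(6) 1.3(28.53) + 0.8(6.58) = 37.09 + 5.26 = 42.35
The largest value is 48.21 kN/m from combination 5.

Combination 5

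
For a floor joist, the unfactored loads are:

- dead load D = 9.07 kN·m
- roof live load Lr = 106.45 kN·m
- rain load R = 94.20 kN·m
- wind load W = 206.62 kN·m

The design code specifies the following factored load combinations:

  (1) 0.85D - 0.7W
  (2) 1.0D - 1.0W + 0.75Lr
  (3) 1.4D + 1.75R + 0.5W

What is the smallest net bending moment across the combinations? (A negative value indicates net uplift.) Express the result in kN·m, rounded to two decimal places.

-136.92 kN·m

(1) 0.85(9.07) - 0.7(206.62) = -136.92
(2) 1.0(9.07) - 1.0(206.62) + 0.75(106.45) = -117.71
(3) 1.4(9.07) + 1.75(94.20) + 0.5(206.62) = 280.86
Combination 1 gives the minimum: -136.92 kN·m.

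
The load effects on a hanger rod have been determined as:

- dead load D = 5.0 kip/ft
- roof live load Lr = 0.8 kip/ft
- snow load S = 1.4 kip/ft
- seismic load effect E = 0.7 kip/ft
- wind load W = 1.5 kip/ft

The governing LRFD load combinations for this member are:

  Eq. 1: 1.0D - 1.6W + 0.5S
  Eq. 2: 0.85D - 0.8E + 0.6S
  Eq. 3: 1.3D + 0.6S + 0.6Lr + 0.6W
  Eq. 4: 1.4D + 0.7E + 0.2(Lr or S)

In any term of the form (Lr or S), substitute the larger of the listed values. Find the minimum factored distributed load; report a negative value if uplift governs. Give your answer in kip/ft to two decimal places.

(Lr or S) → S = 1.4 kip/ft.
Eq. 1: 1.0(5.0) - 1.6(1.5) + 0.5(1.4) = 5.00 - 2.40 + 0.70 = 3.30
Eq. 2: 0.85(5.0) - 0.8(0.7) + 0.6(1.4) = 4.25 - 0.56 + 0.84 = 4.53
Eq. 3: 1.3(5.0) + 0.6(1.4) + 0.6(0.8) + 0.6(1.5) = 6.50 + 0.84 + 0.48 + 0.90 = 8.72
Eq. 4: 1.4(5.0) + 0.7(0.7) + 0.2(1.4) = 7.00 + 0.49 + 0.28 = 7.77
Combination 1 gives the minimum: 3.30 kip/ft.

3.30 kip/ft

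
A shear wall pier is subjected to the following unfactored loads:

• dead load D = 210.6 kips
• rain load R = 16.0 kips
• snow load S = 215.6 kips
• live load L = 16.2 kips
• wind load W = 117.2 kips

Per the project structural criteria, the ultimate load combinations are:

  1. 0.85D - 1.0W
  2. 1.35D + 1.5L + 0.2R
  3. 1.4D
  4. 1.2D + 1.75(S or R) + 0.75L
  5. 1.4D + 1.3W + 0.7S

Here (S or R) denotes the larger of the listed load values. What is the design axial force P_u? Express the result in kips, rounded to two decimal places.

(S or R) → S = 215.6 kips.
1. 0.85(210.6) - 1.0(117.2) = 61.81
2. 1.35(210.6) + 1.5(16.2) + 0.2(16.0) = 311.81
3. 1.4(210.6) = 294.84
4. 1.2(210.6) + 1.75(215.6) + 0.75(16.2) = 642.17
5. 1.4(210.6) + 1.3(117.2) + 0.7(215.6) = 598.12
Maximum is from combination 4.

642.17 kips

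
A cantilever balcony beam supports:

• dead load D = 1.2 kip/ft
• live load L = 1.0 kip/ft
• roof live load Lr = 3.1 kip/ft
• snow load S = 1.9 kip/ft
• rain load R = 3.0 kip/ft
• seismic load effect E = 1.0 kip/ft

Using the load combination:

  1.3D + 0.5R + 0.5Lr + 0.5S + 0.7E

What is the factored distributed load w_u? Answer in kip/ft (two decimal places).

1.3(1.2) + 0.5(3.0) + 0.5(3.1) + 0.5(1.9) + 0.7(1.0) = 1.56 + 1.50 + 1.55 + 0.95 + 0.70 = 6.26
w_u = 6.26 kip/ft.

6.26 kip/ft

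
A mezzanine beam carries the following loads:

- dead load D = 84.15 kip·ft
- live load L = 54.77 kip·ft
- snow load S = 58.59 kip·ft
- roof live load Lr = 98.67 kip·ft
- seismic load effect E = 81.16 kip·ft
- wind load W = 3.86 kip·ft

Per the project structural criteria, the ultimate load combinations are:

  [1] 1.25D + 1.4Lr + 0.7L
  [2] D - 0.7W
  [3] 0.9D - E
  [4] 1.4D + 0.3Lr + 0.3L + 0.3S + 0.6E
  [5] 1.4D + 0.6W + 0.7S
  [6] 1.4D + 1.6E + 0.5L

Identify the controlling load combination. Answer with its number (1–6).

Combination 1

[1] 1.25(84.15) + 1.4(98.67) + 0.7(54.77) = 281.66
[2] 1.0(84.15) - 0.7(3.86) = 84.15 - 2.70 = 81.45
[3] 0.9(84.15) - 1.0(81.16) = -5.43
[4] 1.4(84.15) + 0.3(98.67) + 0.3(54.77) + 0.3(58.59) + 0.6(81.16) = 117.81 + 29.60 + 16.43 + 17.58 + 48.70 = 230.12
[5] 1.4(84.15) + 0.6(3.86) + 0.7(58.59) = 117.81 + 2.32 + 41.01 = 161.14
[6] 1.4(84.15) + 1.6(81.16) + 0.5(54.77) = 275.05
The largest value is 281.66 kip·ft from combination 1.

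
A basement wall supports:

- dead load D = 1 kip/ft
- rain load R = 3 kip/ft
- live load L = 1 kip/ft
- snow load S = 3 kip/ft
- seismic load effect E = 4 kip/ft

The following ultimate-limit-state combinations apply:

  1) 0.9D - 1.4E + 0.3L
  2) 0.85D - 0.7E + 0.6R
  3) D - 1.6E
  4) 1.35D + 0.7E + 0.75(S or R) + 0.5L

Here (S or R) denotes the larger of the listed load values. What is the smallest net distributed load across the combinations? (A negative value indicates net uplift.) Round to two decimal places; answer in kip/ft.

(S or R) → S = 3 kip/ft.
1) 0.9(1) - 1.4(4) + 0.3(1) = -4.40
2) 0.85(1) - 0.7(4) + 0.6(3) = -0.15
3) 1.0(1) - 1.6(4) = -5.40
4) 1.35(1) + 0.7(4) + 0.75(3) + 0.5(1) = 6.90
Combination 3 gives the minimum: -5.40 kip/ft.

-5.40 kip/ft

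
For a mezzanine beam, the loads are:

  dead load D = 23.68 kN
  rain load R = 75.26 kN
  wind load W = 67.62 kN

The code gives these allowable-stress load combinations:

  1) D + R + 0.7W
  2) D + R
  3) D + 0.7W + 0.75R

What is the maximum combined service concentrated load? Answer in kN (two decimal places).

146.27 kN

1) 1.0(23.68) + 1.0(75.26) + 0.7(67.62) = 23.68 + 75.26 + 47.33 = 146.27
2) 1.0(23.68) + 1.0(75.26) = 23.68 + 75.26 = 98.94
3) 1.0(23.68) + 0.7(67.62) + 0.75(75.26) = 23.68 + 47.33 + 56.45 = 127.46
The controlling combination is 1, giving 146.27 kN.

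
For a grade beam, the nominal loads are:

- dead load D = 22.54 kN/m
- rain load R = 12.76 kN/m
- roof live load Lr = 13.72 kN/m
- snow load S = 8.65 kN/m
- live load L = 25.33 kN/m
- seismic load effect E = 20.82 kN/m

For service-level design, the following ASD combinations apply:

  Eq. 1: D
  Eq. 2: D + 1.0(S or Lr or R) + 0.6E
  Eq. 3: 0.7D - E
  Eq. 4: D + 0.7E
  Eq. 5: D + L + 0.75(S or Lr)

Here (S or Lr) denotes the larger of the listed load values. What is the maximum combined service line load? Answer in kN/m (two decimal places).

(S or Lr or R) → Lr = 13.72 kN/m; (S or Lr) → Lr = 13.72 kN/m.
Eq. 1: 1.0(22.54) = 22.54
Eq. 2: 1.0(22.54) + 1.0(13.72) + 0.6(20.82) = 48.75
Eq. 3: 0.7(22.54) - 1.0(20.82) = -5.04
Eq. 4: 1.0(22.54) + 0.7(20.82) = 37.11
Eq. 5: 1.0(22.54) + 1.0(25.33) + 0.75(13.72) = 58.16
Maximum is from combination 5.

58.16 kN/m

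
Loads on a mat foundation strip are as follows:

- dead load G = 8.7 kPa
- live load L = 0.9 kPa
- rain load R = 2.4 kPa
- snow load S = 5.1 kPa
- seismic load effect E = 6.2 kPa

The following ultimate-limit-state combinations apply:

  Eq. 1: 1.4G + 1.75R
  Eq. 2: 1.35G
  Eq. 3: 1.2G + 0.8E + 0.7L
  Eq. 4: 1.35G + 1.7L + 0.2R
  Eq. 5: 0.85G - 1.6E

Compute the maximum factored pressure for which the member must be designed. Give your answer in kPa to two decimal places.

Eq. 1: 1.4(8.7) + 1.75(2.4) = 16.38
Eq. 2: 1.35(8.7) = 11.75
Eq. 3: 1.2(8.7) + 0.8(6.2) + 0.7(0.9) = 16.03
Eq. 4: 1.35(8.7) + 1.7(0.9) + 0.2(2.4) = 13.76
Eq. 5: 0.85(8.7) - 1.6(6.2) = -2.53
Maximum is from combination 1.

16.38 kPa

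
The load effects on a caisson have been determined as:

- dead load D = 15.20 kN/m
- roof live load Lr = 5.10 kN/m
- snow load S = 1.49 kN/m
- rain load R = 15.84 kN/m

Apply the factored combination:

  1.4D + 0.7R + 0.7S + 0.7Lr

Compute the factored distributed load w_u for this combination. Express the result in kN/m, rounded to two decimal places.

36.98 kN/m

1.4(15.20) + 0.7(15.84) + 0.7(1.49) + 0.7(5.10) = 21.28 + 11.09 + 1.04 + 3.57 = 36.98
w_u = 36.98 kN/m.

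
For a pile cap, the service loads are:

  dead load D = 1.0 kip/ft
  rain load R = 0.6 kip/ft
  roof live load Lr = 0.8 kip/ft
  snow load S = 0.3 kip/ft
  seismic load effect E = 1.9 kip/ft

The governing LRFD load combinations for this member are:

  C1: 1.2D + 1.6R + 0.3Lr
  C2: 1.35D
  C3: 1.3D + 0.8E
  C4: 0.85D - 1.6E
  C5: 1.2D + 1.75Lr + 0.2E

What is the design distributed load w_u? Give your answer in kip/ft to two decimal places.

2.98 kip/ft

C1: 1.2(1.0) + 1.6(0.6) + 0.3(0.8) = 2.40
C2: 1.35(1.0) = 1.35
C3: 1.3(1.0) + 0.8(1.9) = 2.82
C4: 0.85(1.0) - 1.6(1.9) = -2.19
C5: 1.2(1.0) + 1.75(0.8) + 0.2(1.9) = 2.98
The controlling combination is 5, giving 2.98 kip/ft.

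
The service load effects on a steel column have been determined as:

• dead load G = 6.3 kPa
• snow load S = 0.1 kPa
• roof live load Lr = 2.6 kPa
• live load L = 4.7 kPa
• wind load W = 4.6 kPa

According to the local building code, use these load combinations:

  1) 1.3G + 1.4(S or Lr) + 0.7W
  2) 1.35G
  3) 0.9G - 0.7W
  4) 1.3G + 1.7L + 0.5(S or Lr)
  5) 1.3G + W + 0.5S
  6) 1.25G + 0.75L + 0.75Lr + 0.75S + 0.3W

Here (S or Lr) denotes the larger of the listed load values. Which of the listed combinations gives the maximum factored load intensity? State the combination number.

(S or Lr) → Lr = 2.6 kPa.
1) 1.3(6.3) + 1.4(2.6) + 0.7(4.6) = 15.1
2) 1.35(6.3) = 8.5
3) 0.9(6.3) - 0.7(4.6) = 5.7 - 3.2 = 2.5
4) 1.3(6.3) + 1.7(4.7) + 0.5(2.6) = 8.2 + 8.0 + 1.3 = 17.5
5) 1.3(6.3) + 1.0(4.6) + 0.5(0.1) = 12.8
6) 1.25(6.3) + 0.75(4.7) + 0.75(2.6) + 0.75(0.1) + 0.3(4.6) = 14.8
The largest value is 17.5 kPa from combination 4.

Combination 4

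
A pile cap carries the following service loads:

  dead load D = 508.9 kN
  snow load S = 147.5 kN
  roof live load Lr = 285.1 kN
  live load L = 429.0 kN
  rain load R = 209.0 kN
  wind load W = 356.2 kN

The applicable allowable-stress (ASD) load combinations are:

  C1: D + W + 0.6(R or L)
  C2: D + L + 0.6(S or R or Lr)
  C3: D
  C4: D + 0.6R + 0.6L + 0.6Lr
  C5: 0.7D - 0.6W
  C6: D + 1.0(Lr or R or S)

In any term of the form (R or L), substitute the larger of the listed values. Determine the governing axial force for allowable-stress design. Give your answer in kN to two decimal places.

1122.50 kN

(R or L) → L = 429.0 kN; (S or R or Lr) → Lr = 285.1 kN; (Lr or R or S) → Lr = 285.1 kN.
C1: 1.0(508.9) + 1.0(356.2) + 0.6(429.0) = 1122.50
C2: 1.0(508.9) + 1.0(429.0) + 0.6(285.1) = 1108.96
C3: 1.0(508.9) = 508.90
C4: 1.0(508.9) + 0.6(209.0) + 0.6(429.0) + 0.6(285.1) = 1062.76
C5: 0.7(508.9) - 0.6(356.2) = 142.51
C6: 1.0(508.9) + 1.0(285.1) = 794.00
Maximum is from combination 1.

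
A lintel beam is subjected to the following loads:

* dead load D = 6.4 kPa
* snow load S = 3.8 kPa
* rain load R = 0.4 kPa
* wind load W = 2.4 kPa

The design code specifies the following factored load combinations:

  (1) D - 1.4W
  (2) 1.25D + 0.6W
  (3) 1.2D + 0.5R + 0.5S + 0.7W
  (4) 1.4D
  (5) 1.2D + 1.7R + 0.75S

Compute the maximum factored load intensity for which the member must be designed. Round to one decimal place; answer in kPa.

11.5 kPa

(1) 1.0(6.4) - 1.4(2.4) = 6.4 - 3.4 = 3.0
(2) 1.25(6.4) + 0.6(2.4) = 8.0 + 1.4 = 9.4
(3) 1.2(6.4) + 0.5(0.4) + 0.5(3.8) + 0.7(2.4) = 7.7 + 0.2 + 1.9 + 1.7 = 11.5
(4) 1.4(6.4) = 9.0
(5) 1.2(6.4) + 1.7(0.4) + 0.75(3.8) = 11.2
Maximum is from combination 3.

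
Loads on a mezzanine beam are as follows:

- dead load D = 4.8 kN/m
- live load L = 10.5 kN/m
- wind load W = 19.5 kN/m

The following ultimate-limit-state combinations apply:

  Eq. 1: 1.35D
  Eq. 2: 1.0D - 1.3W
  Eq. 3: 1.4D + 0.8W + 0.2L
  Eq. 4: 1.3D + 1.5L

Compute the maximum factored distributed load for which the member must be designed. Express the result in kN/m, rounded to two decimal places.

Eq. 1: 1.35(4.8) = 6.48
Eq. 2: 1.0(4.8) - 1.3(19.5) = -20.55
Eq. 3: 1.4(4.8) + 0.8(19.5) + 0.2(10.5) = 24.42
Eq. 4: 1.3(4.8) + 1.5(10.5) = 21.99
Maximum is from combination 3.

24.42 kN/m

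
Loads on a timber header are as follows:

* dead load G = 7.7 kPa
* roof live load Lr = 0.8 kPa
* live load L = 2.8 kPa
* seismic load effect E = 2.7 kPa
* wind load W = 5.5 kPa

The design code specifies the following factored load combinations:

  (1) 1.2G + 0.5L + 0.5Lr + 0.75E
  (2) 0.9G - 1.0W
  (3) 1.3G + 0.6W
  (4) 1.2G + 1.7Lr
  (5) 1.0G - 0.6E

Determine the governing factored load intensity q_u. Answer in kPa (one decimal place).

13.3 kPa

(1) 1.2(7.7) + 0.5(2.8) + 0.5(0.8) + 0.75(2.7) = 13.1
(2) 0.9(7.7) - 1.0(5.5) = 6.9 - 5.5 = 1.4
(3) 1.3(7.7) + 0.6(5.5) = 10.0 + 3.3 = 13.3
(4) 1.2(7.7) + 1.7(0.8) = 9.2 + 1.4 = 10.6
(5) 1.0(7.7) - 0.6(2.7) = 7.7 - 1.6 = 6.1
The controlling combination is 3, giving 13.3 kPa.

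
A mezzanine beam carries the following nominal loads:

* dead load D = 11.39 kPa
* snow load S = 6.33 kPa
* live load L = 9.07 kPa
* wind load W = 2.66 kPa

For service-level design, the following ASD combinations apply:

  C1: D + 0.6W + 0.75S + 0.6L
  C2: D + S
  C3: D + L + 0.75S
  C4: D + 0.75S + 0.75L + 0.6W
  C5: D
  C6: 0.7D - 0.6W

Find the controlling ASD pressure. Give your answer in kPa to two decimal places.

25.21 kPa

C1: 1.0(11.39) + 0.6(2.66) + 0.75(6.33) + 0.6(9.07) = 11.39 + 1.60 + 4.75 + 5.44 = 23.18
C2: 1.0(11.39) + 1.0(6.33) = 11.39 + 6.33 = 17.72
C3: 1.0(11.39) + 1.0(9.07) + 0.75(6.33) = 11.39 + 9.07 + 4.75 = 25.21
C4: 1.0(11.39) + 0.75(6.33) + 0.75(9.07) + 0.6(2.66) = 11.39 + 4.75 + 6.80 + 1.60 = 24.54
C5: 1.0(11.39) = 11.39
C6: 0.7(11.39) - 0.6(2.66) = 6.38
Combination 3 governs: p = 25.21 kPa.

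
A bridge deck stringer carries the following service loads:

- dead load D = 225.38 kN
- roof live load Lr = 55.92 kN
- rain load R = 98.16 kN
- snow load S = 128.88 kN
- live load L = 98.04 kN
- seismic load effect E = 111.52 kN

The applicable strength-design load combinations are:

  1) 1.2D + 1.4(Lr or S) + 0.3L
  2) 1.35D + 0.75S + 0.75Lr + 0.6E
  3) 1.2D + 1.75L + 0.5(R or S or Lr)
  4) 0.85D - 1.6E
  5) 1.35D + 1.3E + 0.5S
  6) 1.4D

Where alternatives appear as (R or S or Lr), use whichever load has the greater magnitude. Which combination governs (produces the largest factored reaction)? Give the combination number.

Combination 5

(Lr or S) → S = 128.88 kN; (R or S or Lr) → S = 128.88 kN.
1) 1.2(225.38) + 1.4(128.88) + 0.3(98.04) = 270.46 + 180.43 + 29.41 = 480.30
2) 1.35(225.38) + 0.75(128.88) + 0.75(55.92) + 0.6(111.52) = 509.78
3) 1.2(225.38) + 1.75(98.04) + 0.5(128.88) = 270.46 + 171.57 + 64.44 = 506.47
4) 0.85(225.38) - 1.6(111.52) = 191.57 - 178.43 = 13.14
5) 1.35(225.38) + 1.3(111.52) + 0.5(128.88) = 304.26 + 144.98 + 64.44 = 513.68
6) 1.4(225.38) = 315.53
The largest value is 513.68 kN from combination 5.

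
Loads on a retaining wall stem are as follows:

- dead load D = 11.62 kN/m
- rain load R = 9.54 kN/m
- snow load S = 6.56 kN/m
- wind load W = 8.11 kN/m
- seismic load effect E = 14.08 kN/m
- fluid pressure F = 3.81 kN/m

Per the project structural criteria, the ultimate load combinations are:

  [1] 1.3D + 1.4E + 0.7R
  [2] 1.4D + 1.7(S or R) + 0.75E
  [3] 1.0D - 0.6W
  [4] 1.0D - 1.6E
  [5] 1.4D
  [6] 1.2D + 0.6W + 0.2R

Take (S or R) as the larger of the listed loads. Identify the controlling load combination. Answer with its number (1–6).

Combination 2

(S or R) → R = 9.54 kN/m.
[1] 1.3(11.62) + 1.4(14.08) + 0.7(9.54) = 15.11 + 19.71 + 6.68 = 41.50
[2] 1.4(11.62) + 1.7(9.54) + 0.75(14.08) = 16.27 + 16.22 + 10.56 = 43.05
[3] 1.0(11.62) - 0.6(8.11) = 11.62 - 4.87 = 6.75
[4] 1.0(11.62) - 1.6(14.08) = 11.62 - 22.53 = -10.91
[5] 1.4(11.62) = 16.27
[6] 1.2(11.62) + 0.6(8.11) + 0.2(9.54) = 13.94 + 4.87 + 1.91 = 20.72
The largest value is 43.05 kN/m from combination 2.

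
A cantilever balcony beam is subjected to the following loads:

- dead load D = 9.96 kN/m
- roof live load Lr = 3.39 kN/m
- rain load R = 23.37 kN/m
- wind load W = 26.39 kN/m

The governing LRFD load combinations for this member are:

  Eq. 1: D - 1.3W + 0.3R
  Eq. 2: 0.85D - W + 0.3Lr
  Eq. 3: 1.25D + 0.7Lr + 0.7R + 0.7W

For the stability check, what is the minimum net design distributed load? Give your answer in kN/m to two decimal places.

Eq. 1: 1.0(9.96) - 1.3(26.39) + 0.3(23.37) = -17.34
Eq. 2: 0.85(9.96) - 1.0(26.39) + 0.3(3.39) = -16.91
Eq. 3: 1.25(9.96) + 0.7(3.39) + 0.7(23.37) + 0.7(26.39) = 49.66
Combination 1 gives the minimum: -17.34 kN/m.

-17.34 kN/m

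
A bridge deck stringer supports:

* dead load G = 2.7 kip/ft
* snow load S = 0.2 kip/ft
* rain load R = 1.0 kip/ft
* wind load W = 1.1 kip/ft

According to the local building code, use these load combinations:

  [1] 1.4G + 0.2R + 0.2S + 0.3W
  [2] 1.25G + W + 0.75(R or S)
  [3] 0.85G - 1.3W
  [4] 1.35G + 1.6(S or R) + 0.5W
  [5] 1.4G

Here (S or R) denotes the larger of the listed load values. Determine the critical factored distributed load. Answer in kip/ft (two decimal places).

(R or S) → R = 1.0 kip/ft; (S or R) → R = 1.0 kip/ft.
[1] 1.4(2.7) + 0.2(1.0) + 0.2(0.2) + 0.3(1.1) = 3.78 + 0.20 + 0.04 + 0.33 = 4.35
[2] 1.25(2.7) + 1.0(1.1) + 0.75(1.0) = 3.38 + 1.10 + 0.75 = 5.23
[3] 0.85(2.7) - 1.3(1.1) = 2.30 - 1.43 = 0.87
[4] 1.35(2.7) + 1.6(1.0) + 0.5(1.1) = 3.65 + 1.60 + 0.55 = 5.80
[5] 1.4(2.7) = 3.78
Combination 4 governs: w_u = 5.80 kip/ft.

5.80 kip/ft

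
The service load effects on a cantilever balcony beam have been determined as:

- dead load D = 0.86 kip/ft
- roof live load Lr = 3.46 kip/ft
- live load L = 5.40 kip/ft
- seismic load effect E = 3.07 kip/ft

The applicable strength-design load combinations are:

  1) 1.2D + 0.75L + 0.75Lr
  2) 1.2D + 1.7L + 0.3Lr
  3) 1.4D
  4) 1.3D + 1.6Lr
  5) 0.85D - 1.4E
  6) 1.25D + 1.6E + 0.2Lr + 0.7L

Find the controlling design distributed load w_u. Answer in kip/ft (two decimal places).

11.25 kip/ft

1) 1.2(0.86) + 0.75(5.40) + 0.75(3.46) = 7.68
2) 1.2(0.86) + 1.7(5.40) + 0.3(3.46) = 11.25
3) 1.4(0.86) = 1.20
4) 1.3(0.86) + 1.6(3.46) = 6.65
5) 0.85(0.86) - 1.4(3.07) = -3.57
6) 1.25(0.86) + 1.6(3.07) + 0.2(3.46) + 0.7(5.40) = 10.46
Maximum is from combination 2.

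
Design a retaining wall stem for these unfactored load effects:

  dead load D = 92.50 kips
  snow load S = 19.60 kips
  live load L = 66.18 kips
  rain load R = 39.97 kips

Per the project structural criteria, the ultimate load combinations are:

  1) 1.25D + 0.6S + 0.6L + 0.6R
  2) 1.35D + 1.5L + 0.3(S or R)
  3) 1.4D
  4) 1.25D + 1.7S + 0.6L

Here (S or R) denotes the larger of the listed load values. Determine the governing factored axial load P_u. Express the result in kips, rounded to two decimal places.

(S or R) → R = 39.97 kips.
1) 1.25(92.50) + 0.6(19.60) + 0.6(66.18) + 0.6(39.97) = 191.08
2) 1.35(92.50) + 1.5(66.18) + 0.3(39.97) = 236.14
3) 1.4(92.50) = 129.50
4) 1.25(92.50) + 1.7(19.60) + 0.6(66.18) = 188.65
The controlling combination is 2, giving 236.14 kips.

236.14 kips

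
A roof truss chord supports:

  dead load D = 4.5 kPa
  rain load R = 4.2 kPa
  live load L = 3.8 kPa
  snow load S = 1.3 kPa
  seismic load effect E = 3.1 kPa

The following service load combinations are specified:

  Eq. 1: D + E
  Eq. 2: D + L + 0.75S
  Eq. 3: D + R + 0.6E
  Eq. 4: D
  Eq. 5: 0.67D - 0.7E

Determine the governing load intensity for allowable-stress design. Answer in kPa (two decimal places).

Eq. 1: 1.0(4.5) + 1.0(3.1) = 4.50 + 3.10 = 7.60
Eq. 2: 1.0(4.5) + 1.0(3.8) + 0.75(1.3) = 4.50 + 3.80 + 0.98 = 9.28
Eq. 3: 1.0(4.5) + 1.0(4.2) + 0.6(3.1) = 4.50 + 4.20 + 1.86 = 10.56
Eq. 4: 1.0(4.5) = 4.50
Eq. 5: 0.67(4.5) - 0.7(3.1) = 3.02 - 2.17 = 0.85
Combination 3 governs: q = 10.56 kPa.

10.56 kPa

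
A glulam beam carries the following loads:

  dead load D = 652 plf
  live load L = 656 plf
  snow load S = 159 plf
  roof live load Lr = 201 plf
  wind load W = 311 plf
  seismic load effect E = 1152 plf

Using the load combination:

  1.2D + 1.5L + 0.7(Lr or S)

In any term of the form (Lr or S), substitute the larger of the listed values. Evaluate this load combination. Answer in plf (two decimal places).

1907.10 plf

(Lr or S) → Lr = 201 plf.
1.2(652) + 1.5(656) + 0.7(201) = 782.40 + 984.00 + 140.70 = 1907.10
w_u = 1907.10 plf.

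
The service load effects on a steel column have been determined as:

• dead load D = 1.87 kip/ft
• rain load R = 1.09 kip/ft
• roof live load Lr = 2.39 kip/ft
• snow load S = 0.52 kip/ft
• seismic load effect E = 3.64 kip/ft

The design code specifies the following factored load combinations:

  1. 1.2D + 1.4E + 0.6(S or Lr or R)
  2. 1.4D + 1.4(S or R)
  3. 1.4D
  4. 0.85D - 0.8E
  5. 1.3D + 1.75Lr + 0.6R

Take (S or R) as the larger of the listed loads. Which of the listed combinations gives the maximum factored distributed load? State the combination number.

Combination 1

(S or Lr or R) → Lr = 2.39 kip/ft; (S or R) → R = 1.09 kip/ft.
1. 1.2(1.87) + 1.4(3.64) + 0.6(2.39) = 2.24 + 5.10 + 1.43 = 8.77
2. 1.4(1.87) + 1.4(1.09) = 4.14
3. 1.4(1.87) = 2.62
4. 0.85(1.87) - 0.8(3.64) = 1.59 - 2.91 = -1.32
5. 1.3(1.87) + 1.75(2.39) + 0.6(1.09) = 7.27
The largest value is 8.77 kip/ft from combination 1.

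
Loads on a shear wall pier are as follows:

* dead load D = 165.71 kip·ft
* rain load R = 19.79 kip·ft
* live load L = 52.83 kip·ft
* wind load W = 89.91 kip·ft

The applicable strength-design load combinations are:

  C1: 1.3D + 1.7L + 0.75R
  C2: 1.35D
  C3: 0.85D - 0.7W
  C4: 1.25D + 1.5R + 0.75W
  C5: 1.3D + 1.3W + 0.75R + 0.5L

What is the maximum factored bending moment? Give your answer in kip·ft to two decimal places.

C1: 1.3(165.71) + 1.7(52.83) + 0.75(19.79) = 320.08
C2: 1.35(165.71) = 223.71
C3: 0.85(165.71) - 0.7(89.91) = 77.92
C4: 1.25(165.71) + 1.5(19.79) + 0.75(89.91) = 207.14 + 29.69 + 67.43 = 304.26
C5: 1.3(165.71) + 1.3(89.91) + 0.75(19.79) + 0.5(52.83) = 215.42 + 116.88 + 14.84 + 26.42 = 373.56
Maximum is from combination 5.

373.56 kip·ft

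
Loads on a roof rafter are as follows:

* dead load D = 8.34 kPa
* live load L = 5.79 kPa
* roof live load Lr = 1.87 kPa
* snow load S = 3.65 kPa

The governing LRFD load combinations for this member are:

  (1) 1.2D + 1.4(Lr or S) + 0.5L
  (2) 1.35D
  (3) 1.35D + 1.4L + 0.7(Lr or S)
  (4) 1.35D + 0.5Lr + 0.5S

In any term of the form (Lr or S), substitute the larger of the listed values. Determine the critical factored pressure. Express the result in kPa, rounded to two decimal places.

21.92 kPa

(Lr or S) → S = 3.65 kPa.
(1) 1.2(8.34) + 1.4(3.65) + 0.5(5.79) = 18.01
(2) 1.35(8.34) = 11.26
(3) 1.35(8.34) + 1.4(5.79) + 0.7(3.65) = 21.92
(4) 1.35(8.34) + 0.5(1.87) + 0.5(3.65) = 14.02
Combination 3 governs: p_u = 21.92 kPa.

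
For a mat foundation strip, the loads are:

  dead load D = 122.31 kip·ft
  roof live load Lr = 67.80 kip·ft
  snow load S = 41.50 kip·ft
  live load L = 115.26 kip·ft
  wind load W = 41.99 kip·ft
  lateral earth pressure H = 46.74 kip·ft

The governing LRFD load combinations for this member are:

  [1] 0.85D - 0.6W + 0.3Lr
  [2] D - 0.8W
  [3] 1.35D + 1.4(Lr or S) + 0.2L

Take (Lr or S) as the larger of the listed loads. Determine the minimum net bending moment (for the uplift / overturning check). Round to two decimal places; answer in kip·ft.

88.72 kip·ft

(Lr or S) → Lr = 67.80 kip·ft.
[1] 0.85(122.31) - 0.6(41.99) + 0.3(67.80) = 103.96 - 25.19 + 20.34 = 99.11
[2] 1.0(122.31) - 0.8(41.99) = 122.31 - 33.59 = 88.72
[3] 1.35(122.31) + 1.4(67.80) + 0.2(115.26) = 165.12 + 94.92 + 23.05 = 283.09
Combination 2 gives the minimum: 88.72 kip·ft.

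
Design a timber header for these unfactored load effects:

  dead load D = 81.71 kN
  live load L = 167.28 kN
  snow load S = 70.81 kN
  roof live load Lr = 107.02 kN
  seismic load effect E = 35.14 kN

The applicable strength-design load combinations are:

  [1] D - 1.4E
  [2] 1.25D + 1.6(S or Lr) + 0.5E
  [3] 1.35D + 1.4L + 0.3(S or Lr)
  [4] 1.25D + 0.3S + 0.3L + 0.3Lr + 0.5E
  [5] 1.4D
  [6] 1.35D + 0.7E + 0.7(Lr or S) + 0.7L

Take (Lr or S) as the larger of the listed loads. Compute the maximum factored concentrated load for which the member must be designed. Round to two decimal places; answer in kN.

(S or Lr) → Lr = 107.02 kN; (Lr or S) → Lr = 107.02 kN.
[1] 1.0(81.71) - 1.4(35.14) = 81.71 - 49.20 = 32.51
[2] 1.25(81.71) + 1.6(107.02) + 0.5(35.14) = 102.14 + 171.23 + 17.57 = 290.94
[3] 1.35(81.71) + 1.4(167.28) + 0.3(107.02) = 110.31 + 234.19 + 32.11 = 376.61
[4] 1.25(81.71) + 0.3(70.81) + 0.3(167.28) + 0.3(107.02) + 0.5(35.14) = 102.14 + 21.24 + 50.18 + 32.11 + 17.57 = 223.24
[5] 1.4(81.71) = 114.39
[6] 1.35(81.71) + 0.7(35.14) + 0.7(107.02) + 0.7(167.28) = 110.31 + 24.60 + 74.91 + 117.10 = 326.92
The controlling combination is 3, giving 376.61 kN.

376.61 kN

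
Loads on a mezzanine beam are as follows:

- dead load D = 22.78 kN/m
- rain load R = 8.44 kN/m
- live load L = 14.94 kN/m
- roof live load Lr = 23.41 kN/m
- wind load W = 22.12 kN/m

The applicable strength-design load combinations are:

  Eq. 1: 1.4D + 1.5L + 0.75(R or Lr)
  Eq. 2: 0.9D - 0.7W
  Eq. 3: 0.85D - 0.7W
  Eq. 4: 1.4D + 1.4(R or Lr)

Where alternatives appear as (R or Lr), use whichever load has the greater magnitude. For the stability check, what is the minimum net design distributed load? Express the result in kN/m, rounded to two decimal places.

3.88 kN/m

(R or Lr) → Lr = 23.41 kN/m.
Eq. 1: 1.4(22.78) + 1.5(14.94) + 0.75(23.41) = 31.89 + 22.41 + 17.56 = 71.86
Eq. 2: 0.9(22.78) - 0.7(22.12) = 20.50 - 15.48 = 5.02
Eq. 3: 0.85(22.78) - 0.7(22.12) = 19.36 - 15.48 = 3.88
Eq. 4: 1.4(22.78) + 1.4(23.41) = 64.67
Combination 3 gives the minimum: 3.88 kN/m.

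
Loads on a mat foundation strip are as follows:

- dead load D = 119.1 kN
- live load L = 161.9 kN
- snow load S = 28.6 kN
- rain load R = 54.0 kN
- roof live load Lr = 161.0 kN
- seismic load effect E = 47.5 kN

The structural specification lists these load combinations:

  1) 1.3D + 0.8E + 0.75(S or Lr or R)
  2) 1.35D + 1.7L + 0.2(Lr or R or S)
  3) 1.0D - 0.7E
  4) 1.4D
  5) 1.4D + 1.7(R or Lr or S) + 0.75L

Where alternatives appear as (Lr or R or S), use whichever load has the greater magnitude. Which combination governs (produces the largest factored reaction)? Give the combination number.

(S or Lr or R) → Lr = 161.0 kN; (Lr or R or S) → Lr = 161.0 kN; (R or Lr or S) → Lr = 161.0 kN.
1) 1.3(119.1) + 0.8(47.5) + 0.75(161.0) = 154.83 + 38.00 + 120.75 = 313.58
2) 1.35(119.1) + 1.7(161.9) + 0.2(161.0) = 160.79 + 275.23 + 32.20 = 468.22
3) 1.0(119.1) - 0.7(47.5) = 119.10 - 33.25 = 85.85
4) 1.4(119.1) = 166.74
5) 1.4(119.1) + 1.7(161.0) + 0.75(161.9) = 166.74 + 273.70 + 121.43 = 561.87
The largest value is 561.87 kN from combination 5.

Combination 5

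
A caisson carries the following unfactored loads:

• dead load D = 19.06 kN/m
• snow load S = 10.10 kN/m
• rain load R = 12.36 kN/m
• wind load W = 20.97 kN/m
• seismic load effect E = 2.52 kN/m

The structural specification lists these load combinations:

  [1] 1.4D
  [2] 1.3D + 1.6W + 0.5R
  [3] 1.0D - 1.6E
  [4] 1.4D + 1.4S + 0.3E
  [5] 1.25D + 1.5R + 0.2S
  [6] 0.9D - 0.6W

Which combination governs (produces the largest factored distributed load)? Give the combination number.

[1] 1.4(19.06) = 26.68
[2] 1.3(19.06) + 1.6(20.97) + 0.5(12.36) = 24.78 + 33.55 + 6.18 = 64.51
[3] 1.0(19.06) - 1.6(2.52) = 19.06 - 4.03 = 15.03
[4] 1.4(19.06) + 1.4(10.10) + 0.3(2.52) = 26.68 + 14.14 + 0.76 = 41.58
[5] 1.25(19.06) + 1.5(12.36) + 0.2(10.10) = 23.83 + 18.54 + 2.02 = 44.39
[6] 0.9(19.06) - 0.6(20.97) = 17.15 - 12.58 = 4.57
The largest value is 64.51 kN/m from combination 2.

Combination 2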